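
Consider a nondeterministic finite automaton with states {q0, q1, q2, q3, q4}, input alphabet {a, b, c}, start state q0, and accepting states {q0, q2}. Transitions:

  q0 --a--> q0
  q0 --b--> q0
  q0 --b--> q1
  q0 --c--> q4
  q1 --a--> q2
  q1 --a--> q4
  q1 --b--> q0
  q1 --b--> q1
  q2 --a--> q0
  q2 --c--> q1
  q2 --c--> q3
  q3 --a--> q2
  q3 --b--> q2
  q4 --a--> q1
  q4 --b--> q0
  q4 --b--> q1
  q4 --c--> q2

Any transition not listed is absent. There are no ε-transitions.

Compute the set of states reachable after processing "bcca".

{q0}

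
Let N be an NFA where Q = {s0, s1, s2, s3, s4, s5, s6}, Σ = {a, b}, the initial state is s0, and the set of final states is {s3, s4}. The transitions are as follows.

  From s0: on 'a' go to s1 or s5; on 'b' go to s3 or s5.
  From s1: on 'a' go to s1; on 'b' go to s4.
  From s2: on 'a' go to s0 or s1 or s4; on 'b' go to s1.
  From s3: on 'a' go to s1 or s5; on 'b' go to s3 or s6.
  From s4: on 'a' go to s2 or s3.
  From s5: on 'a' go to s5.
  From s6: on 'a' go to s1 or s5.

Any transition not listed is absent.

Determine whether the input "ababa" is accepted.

No

Start in {s0}.
Read 'a': s0→{s1, s5}; now {s1, s5}.
Read 'b': s1→{s4}, s5→∅; now {s4}.
Read 'a': s4→{s2, s3}; now {s2, s3}.
Read 'b': s2→{s1}, s3→{s3, s6}; now {s1, s3, s6}.
Read 'a': s1→{s1}, s3→{s1, s5}, s6→{s1, s5}; now {s1, s5}.
The final set {s1, s5} contains no accepting state.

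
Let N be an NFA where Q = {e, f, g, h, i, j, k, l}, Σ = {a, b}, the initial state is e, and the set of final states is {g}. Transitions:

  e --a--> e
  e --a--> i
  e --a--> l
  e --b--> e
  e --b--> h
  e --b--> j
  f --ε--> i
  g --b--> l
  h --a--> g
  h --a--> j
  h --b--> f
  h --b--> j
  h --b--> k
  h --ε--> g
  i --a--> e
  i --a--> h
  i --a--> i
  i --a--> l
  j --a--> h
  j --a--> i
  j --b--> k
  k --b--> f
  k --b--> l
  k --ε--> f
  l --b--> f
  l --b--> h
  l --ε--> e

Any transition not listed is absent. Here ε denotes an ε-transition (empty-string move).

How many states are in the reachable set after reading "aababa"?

Start in {e}.
Read 'a': e→{e, i, l}; now {e, i, l}.
Read 'a': e→{e, i, l}, i→{e, h, i, l}, l→∅; union {e, h, i, l}; ε-closure = {e, g, h, i, l}.
Read 'b': e→{e, h, j}, g→{l}, h→{f, j, k}, i→∅, l→{f, h}; union {e, f, h, j, k, l}; ε-closure = {e, f, g, h, i, j, k, l}.
Read 'a': e→{e, i, l}, f→∅, g→∅, h→{g, j}, i→{e, h, i, l}, j→{h, i}, k→∅, l→∅; now {e, g, h, i, j, l}.
Read 'b': e→{e, h, j}, g→{l}, h→{f, j, k}, i→∅, j→{k}, l→{f, h}; union {e, f, h, j, k, l}; ε-closure = {e, f, g, h, i, j, k, l}.
Read 'a': e→{e, i, l}, f→∅, g→∅, h→{g, j}, i→{e, h, i, l}, j→{h, i}, k→∅, l→∅; now {e, g, h, i, j, l}.
That set has 6 states.

6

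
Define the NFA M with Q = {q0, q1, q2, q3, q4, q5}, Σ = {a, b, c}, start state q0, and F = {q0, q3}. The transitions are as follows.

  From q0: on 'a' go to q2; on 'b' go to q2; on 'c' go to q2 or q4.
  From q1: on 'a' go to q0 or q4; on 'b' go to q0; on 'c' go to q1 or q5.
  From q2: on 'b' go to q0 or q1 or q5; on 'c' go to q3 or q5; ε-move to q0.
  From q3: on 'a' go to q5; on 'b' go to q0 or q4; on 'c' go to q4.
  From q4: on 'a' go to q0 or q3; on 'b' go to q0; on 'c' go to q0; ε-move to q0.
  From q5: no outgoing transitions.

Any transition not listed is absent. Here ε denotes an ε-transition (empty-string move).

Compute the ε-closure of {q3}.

{q3}

Begin with {q3}.
No ε-moves leave this set, so the closure equals the set itself.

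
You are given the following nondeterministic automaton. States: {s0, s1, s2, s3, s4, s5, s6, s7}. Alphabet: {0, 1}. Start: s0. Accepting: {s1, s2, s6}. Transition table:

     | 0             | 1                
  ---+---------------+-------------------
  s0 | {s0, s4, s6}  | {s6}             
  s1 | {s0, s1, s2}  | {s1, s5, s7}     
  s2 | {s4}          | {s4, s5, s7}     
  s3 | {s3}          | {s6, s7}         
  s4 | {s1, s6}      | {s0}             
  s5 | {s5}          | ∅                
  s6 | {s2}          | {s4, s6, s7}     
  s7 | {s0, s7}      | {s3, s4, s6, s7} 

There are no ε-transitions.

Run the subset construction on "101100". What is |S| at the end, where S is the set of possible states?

7

Start in {s0}.
Read '1': s0→{s6}; now {s6}.
Read '0': s6→{s2}; now {s2}.
Read '1': s2→{s4, s5, s7}; now {s4, s5, s7}.
Read '1': s4→{s0}, s5→∅, s7→{s3, s4, s6, s7}; now {s0, s3, s4, s6, s7}.
Read '0': s0→{s0, s4, s6}, s3→{s3}, s4→{s1, s6}, s6→{s2}, s7→{s0, s7}; now {s0, s1, s2, s3, s4, s6, s7}.
Read '0': s0→{s0, s4, s6}, s1→{s0, s1, s2}, s2→{s4}, s3→{s3}, s4→{s1, s6}, s6→{s2}, s7→{s0, s7}; now {s0, s1, s2, s3, s4, s6, s7}.
That set has 7 states.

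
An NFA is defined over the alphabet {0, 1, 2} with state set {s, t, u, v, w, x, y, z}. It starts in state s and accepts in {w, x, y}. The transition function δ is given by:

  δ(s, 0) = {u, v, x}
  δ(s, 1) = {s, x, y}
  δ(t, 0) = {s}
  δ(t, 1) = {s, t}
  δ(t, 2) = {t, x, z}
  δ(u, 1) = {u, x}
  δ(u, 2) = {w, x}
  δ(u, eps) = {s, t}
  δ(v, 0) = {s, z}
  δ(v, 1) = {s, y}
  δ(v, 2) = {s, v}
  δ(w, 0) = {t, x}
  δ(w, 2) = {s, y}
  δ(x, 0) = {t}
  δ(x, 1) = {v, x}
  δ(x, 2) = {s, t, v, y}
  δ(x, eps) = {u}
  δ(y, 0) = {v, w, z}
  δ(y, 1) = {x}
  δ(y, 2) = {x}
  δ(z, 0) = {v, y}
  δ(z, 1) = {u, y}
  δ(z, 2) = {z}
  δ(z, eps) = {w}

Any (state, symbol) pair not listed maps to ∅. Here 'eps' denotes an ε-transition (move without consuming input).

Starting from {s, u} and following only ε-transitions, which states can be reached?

{s, t, u}

Begin with {s, u}.
ε-move u → t; add t.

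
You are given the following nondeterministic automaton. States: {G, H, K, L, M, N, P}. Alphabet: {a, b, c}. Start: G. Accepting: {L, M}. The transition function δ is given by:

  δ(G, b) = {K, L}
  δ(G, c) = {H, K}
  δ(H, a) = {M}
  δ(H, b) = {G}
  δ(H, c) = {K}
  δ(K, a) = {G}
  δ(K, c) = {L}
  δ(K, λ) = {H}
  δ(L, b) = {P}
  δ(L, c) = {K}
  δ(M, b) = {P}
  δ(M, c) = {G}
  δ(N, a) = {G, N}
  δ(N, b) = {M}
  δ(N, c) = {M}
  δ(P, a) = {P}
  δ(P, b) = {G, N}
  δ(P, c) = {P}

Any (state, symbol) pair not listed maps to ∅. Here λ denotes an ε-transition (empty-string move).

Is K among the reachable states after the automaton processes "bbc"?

Yes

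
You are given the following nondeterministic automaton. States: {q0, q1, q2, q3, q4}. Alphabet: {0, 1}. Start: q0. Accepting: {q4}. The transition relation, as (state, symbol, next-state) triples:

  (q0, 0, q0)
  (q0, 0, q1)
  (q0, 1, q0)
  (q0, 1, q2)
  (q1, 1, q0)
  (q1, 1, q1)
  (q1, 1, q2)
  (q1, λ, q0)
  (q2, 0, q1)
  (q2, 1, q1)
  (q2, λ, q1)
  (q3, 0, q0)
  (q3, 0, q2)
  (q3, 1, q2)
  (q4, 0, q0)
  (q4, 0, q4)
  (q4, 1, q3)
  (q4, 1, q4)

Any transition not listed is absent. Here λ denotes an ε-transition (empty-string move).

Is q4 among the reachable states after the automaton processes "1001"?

Start in {q0}.
Read '1': {q0} → {q0, q1, q2}.
Read '0': {q0, q1, q2} → {q0, q1}.
Read '0': {q0, q1} → {q0, q1}.
Read '1': {q0, q1} → {q0, q1, q2}.
State q4 is not in {q0, q1, q2}.

No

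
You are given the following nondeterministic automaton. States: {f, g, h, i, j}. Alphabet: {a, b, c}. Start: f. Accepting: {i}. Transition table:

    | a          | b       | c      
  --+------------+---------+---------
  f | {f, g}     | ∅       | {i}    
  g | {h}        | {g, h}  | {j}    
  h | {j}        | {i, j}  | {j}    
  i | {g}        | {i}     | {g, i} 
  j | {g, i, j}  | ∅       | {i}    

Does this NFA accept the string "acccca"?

Start in {f}.
Read 'a': f→{f, g}; now {f, g}.
Read 'c': f→{i}, g→{j}; now {i, j}.
Read 'c': i→{g, i}, j→{i}; now {g, i}.
Read 'c': g→{j}, i→{g, i}; now {g, i, j}.
Read 'c': g→{j}, i→{g, i}, j→{i}; now {g, i, j}.
Read 'a': g→{h}, i→{g}, j→{g, i, j}; now {g, h, i, j}.
The final set {g, h, i, j} contains the accepting state i.

Yes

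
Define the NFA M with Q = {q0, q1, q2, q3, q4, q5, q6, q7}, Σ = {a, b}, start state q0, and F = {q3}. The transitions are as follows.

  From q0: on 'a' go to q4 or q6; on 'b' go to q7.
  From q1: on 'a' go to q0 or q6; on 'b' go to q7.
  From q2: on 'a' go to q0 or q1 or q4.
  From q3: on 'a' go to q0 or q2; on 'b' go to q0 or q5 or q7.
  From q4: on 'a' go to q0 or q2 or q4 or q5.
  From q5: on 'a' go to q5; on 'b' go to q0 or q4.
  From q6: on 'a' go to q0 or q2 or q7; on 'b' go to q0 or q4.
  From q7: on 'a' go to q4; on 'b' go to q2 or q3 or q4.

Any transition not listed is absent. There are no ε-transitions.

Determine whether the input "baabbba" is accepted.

No

Start in {q0}.
Read 'b': q0→{q7}; now {q7}.
Read 'a': q7→{q4}; now {q4}.
Read 'a': q4→{q0, q2, q4, q5}; now {q0, q2, q4, q5}.
Read 'b': q0→{q7}, q2→∅, q4→∅, q5→{q0, q4}; now {q0, q4, q7}.
Read 'b': q0→{q7}, q4→∅, q7→{q2, q3, q4}; now {q2, q3, q4, q7}.
Read 'b': q2→∅, q3→{q0, q5, q7}, q4→∅, q7→{q2, q3, q4}; now {q0, q2, q3, q4, q5, q7}.
Read 'a': q0→{q4, q6}, q2→{q0, q1, q4}, q3→{q0, q2}, q4→{q0, q2, q4, q5}, q5→{q5}, q7→{q4}; now {q0, q1, q2, q4, q5, q6}.
The final set {q0, q1, q2, q4, q5, q6} contains no accepting state.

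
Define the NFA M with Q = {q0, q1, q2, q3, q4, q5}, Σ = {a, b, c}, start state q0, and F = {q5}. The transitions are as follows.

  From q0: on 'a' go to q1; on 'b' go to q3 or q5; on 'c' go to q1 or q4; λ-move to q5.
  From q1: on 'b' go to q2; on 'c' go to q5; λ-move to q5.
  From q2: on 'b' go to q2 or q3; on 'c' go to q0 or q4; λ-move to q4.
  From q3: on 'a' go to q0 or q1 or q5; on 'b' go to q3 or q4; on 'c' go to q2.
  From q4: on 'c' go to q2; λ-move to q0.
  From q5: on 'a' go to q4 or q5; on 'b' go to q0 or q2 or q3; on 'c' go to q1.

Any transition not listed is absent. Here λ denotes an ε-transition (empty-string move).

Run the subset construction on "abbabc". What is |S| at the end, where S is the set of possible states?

5

Start: ε-closure({q0}) = {q0, q5}.
Read 'a': {q0, q5} → {q0, q1, q4, q5}.
Read 'b': {q0, q1, q4, q5} → {q0, q2, q3, q4, q5}.
Read 'b': {q0, q2, q3, q4, q5} → {q0, q2, q3, q4, q5}.
Read 'a': {q0, q2, q3, q4, q5} → {q0, q1, q4, q5}.
Read 'b': {q0, q1, q4, q5} → {q0, q2, q3, q4, q5}.
Read 'c': {q0, q2, q3, q4, q5} → {q0, q1, q2, q4, q5}.
That set has 5 states.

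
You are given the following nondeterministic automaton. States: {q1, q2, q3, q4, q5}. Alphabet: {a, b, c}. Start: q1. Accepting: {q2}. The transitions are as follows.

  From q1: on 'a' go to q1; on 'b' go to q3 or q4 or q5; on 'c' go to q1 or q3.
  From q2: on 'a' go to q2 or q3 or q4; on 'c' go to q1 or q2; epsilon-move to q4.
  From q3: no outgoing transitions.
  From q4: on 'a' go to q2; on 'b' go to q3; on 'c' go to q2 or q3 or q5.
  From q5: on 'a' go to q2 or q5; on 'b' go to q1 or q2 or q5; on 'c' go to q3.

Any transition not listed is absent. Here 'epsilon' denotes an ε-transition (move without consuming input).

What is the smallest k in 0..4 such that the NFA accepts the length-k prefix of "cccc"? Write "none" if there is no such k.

none

Start in {q1}.
Read 'c': {q1} → {q1, q3}.
Read 'c': {q1, q3} → {q1, q3}.
Read 'c': {q1, q3} → {q1, q3}.
Read 'c': {q1, q3} → {q1, q3}.
No reachable set along the way intersects F.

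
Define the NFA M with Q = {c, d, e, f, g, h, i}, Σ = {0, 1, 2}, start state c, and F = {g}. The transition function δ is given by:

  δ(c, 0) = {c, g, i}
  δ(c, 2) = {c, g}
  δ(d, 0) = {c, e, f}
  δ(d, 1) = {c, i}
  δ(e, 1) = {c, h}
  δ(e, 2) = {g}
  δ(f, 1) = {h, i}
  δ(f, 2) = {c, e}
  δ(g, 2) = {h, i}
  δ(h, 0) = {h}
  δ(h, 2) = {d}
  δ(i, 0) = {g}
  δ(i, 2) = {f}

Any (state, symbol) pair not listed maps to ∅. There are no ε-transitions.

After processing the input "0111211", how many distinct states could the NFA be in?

Start in {c}.
Read '0': c→{c, g, i}; now {c, g, i}.
Read '1': c→∅, g→∅, i→∅; now ∅.
The set is empty and remains empty for the remaining 5 symbols.
That set has 0 states.

0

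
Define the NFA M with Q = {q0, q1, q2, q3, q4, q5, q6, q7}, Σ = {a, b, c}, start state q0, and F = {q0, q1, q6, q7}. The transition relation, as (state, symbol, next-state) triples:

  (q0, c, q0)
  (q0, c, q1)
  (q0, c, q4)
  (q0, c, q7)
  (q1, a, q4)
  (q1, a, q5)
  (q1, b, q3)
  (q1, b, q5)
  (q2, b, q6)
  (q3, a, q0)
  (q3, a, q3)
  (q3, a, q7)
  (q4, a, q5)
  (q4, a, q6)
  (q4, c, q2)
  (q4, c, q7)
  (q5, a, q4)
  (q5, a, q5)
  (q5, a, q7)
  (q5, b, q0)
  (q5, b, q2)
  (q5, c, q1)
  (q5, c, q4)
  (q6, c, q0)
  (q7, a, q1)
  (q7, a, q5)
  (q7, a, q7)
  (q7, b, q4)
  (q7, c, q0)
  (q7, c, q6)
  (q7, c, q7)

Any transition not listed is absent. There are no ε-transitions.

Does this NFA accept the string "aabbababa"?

Start in {q0}.
Read 'a': q0→∅; now ∅.
The set is empty and remains empty for the remaining 8 symbols.
The final set ∅ contains no accepting state.

No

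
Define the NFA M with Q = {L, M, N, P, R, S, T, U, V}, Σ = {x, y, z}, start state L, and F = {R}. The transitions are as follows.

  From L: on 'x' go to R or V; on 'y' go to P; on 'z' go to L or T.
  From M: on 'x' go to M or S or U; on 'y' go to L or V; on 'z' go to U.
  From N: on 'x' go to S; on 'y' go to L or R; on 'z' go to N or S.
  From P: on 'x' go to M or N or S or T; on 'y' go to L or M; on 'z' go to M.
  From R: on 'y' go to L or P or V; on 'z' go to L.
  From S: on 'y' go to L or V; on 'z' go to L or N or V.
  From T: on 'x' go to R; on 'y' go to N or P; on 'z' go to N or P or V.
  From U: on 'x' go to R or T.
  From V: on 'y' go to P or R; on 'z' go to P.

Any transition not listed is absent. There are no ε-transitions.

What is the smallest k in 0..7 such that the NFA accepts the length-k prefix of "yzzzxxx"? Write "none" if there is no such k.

none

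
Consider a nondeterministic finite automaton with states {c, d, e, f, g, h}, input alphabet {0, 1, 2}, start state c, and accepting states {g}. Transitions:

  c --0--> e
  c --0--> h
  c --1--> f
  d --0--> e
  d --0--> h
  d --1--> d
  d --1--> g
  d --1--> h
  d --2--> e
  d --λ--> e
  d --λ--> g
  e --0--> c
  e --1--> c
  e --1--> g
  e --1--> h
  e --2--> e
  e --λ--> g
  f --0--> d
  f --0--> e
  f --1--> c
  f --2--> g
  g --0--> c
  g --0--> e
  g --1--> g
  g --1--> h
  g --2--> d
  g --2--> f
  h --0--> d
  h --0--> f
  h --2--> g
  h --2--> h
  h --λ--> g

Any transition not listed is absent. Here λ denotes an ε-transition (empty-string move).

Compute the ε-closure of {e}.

Begin with {e}.
ε-move e → g; add g.

{e, g}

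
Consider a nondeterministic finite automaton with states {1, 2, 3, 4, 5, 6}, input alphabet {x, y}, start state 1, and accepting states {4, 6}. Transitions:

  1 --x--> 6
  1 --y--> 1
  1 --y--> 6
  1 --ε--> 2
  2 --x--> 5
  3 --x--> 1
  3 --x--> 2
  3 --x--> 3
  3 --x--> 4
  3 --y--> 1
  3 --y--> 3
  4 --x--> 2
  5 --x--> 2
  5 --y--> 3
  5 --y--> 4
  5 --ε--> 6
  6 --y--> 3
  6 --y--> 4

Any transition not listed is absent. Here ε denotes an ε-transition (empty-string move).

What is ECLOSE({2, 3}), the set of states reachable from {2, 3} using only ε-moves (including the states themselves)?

{2, 3}

Begin with {2, 3}.
No ε-moves leave this set, so the closure equals the set itself.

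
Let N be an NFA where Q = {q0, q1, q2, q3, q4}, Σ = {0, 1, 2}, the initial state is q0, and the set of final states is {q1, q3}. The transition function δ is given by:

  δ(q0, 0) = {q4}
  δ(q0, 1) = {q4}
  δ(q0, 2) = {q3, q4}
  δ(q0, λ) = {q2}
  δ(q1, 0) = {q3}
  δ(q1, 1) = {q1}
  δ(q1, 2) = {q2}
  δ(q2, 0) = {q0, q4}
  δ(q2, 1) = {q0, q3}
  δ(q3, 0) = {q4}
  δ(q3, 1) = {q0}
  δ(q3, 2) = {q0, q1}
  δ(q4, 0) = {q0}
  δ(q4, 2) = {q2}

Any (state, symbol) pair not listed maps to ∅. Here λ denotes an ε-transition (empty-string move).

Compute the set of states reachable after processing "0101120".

Start: ε-closure({q0}) = {q0, q2}.
Read '0': {q0, q2} → {q0, q2, q4}.
Read '1': {q0, q2, q4} → {q0, q2, q3, q4}.
Read '0': {q0, q2, q3, q4} → {q0, q2, q4}.
Read '1': {q0, q2, q4} → {q0, q2, q3, q4}.
Read '1': {q0, q2, q3, q4} → {q0, q2, q3, q4}.
Read '2': {q0, q2, q3, q4} → {q0, q1, q2, q3, q4}.
Read '0': {q0, q1, q2, q3, q4} → {q0, q2, q3, q4}.

{q0, q2, q3, q4}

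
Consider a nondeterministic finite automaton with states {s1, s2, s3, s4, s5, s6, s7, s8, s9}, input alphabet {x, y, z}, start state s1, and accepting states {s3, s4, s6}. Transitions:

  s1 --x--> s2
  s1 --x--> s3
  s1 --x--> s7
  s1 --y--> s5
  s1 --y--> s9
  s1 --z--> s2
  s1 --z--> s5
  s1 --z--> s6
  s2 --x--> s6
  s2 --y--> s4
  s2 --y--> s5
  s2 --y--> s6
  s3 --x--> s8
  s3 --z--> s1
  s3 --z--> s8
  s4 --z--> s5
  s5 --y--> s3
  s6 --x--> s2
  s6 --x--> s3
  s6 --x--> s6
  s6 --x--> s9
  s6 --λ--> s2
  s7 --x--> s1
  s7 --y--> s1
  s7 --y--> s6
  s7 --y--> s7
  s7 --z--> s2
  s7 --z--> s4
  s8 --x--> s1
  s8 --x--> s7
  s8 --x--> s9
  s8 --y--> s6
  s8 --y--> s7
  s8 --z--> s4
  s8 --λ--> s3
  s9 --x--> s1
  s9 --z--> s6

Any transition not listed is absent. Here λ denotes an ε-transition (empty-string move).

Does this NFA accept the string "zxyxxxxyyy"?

Yes

Start in {s1}.
Read 'z': s1→{s2, s5, s6}; now {s2, s5, s6}.
Read 'x': s2→{s6}, s5→∅, s6→{s2, s3, s6, s9}; now {s2, s3, s6, s9}.
Read 'y': s2→{s4, s5, s6}, s3→∅, s6→∅, s9→∅; union {s4, s5, s6}; ε-closure = {s2, s4, s5, s6}.
Read 'x': s2→{s6}, s4→∅, s5→∅, s6→{s2, s3, s6, s9}; now {s2, s3, s6, s9}.
Read 'x': s2→{s6}, s3→{s8}, s6→{s2, s3, s6, s9}, s9→{s1}; now {s1, s2, s3, s6, s8, s9}.
Read 'x': s1→{s2, s3, s7}, s2→{s6}, s3→{s8}, s6→{s2, s3, s6, s9}, s8→{s1, s7, s9}, s9→{s1}; now {s1, s2, s3, s6, s7, s8, s9}.
Read 'x': s1→{s2, s3, s7}, s2→{s6}, s3→{s8}, s6→{s2, s3, s6, s9}, s7→{s1}, s8→{s1, s7, s9}, s9→{s1}; now {s1, s2, s3, s6, s7, s8, s9}.
Read 'y': s1→{s5, s9}, s2→{s4, s5, s6}, s3→∅, s6→∅, s7→{s1, s6, s7}, s8→{s6, s7}, s9→∅; union {s1, s4, s5, s6, s7, s9}; ε-closure = {s1, s2, s4, s5, s6, s7, s9}.
Read 'y': s1→{s5, s9}, s2→{s4, s5, s6}, s4→∅, s5→{s3}, s6→∅, s7→{s1, s6, s7}, s9→∅; union {s1, s3, s4, s5, s6, s7, s9}; ε-closure = {s1, s2, s3, s4, s5, s6, s7, s9}.
Read 'y': s1→{s5, s9}, s2→{s4, s5, s6}, s3→∅, s4→∅, s5→{s3}, s6→∅, s7→{s1, s6, s7}, s9→∅; union {s1, s3, s4, s5, s6, s7, s9}; ε-closure = {s1, s2, s3, s4, s5, s6, s7, s9}.
The final set {s1, s2, s3, s4, s5, s6, s7, s9} contains the accepting states s3, s4, s6.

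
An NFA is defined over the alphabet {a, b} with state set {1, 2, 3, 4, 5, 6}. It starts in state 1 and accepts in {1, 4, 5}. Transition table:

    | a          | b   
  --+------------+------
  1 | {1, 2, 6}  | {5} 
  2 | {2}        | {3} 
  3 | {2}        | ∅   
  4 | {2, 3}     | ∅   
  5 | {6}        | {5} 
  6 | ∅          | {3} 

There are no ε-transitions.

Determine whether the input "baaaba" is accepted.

Start in {1}.
Read 'b': 1→{5}; now {5}.
Read 'a': 5→{6}; now {6}.
Read 'a': 6→∅; now ∅.
The set is empty and remains empty for the remaining 3 symbols.
The final set ∅ contains no accepting state.

No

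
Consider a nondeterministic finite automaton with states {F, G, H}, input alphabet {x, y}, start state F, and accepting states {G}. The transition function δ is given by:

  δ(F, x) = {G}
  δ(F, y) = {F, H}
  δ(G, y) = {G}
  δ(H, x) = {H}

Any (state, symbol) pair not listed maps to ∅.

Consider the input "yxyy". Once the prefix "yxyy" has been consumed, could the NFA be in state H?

No

Start in {F}.
Read 'y': {F} → {F, H}.
Read 'x': {F, H} → {G, H}.
Read 'y': {G, H} → {G}.
Read 'y': {G} → {G}.
State H is not in {G}.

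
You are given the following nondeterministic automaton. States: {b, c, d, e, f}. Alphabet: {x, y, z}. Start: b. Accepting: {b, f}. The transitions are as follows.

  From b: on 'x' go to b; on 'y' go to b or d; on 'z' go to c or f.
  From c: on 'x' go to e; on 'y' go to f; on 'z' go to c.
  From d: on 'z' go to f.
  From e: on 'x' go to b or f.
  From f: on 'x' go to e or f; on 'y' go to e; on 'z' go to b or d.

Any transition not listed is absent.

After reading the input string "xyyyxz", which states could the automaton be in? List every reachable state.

Start in {b}.
Read 'x': b→{b}; now {b}.
Read 'y': b→{b, d}; now {b, d}.
Read 'y': b→{b, d}, d→∅; now {b, d}.
Read 'y': b→{b, d}, d→∅; now {b, d}.
Read 'x': b→{b}, d→∅; now {b}.
Read 'z': b→{c, f}; now {c, f}.

{c, f}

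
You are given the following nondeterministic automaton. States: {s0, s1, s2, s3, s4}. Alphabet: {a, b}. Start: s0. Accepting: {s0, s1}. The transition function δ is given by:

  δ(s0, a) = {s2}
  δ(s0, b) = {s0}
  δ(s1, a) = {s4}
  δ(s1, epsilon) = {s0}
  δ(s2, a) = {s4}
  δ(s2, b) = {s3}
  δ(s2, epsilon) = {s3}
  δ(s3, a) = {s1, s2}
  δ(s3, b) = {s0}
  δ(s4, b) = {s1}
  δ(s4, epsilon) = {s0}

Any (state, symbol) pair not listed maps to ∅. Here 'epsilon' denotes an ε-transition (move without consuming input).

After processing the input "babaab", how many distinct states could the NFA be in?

3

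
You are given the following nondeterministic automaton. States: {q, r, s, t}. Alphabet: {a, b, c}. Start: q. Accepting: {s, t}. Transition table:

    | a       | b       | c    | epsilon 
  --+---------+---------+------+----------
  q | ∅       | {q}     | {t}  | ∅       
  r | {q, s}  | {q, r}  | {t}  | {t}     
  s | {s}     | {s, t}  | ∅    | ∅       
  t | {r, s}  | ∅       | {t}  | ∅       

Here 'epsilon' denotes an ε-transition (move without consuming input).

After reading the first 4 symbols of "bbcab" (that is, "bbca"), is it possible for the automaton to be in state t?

Yes

Start in {q}.
Read 'b': q→{q}; now {q}.
Read 'b': q→{q}; now {q}.
Read 'c': q→{t}; now {t}.
Read 'a': t→{r, s}; union {r, s}; ε-closure = {r, s, t}.
State t is in {r, s, t}.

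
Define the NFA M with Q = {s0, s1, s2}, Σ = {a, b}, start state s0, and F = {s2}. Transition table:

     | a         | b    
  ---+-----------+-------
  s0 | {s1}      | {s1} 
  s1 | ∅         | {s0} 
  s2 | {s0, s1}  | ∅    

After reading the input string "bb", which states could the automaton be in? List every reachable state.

{s0}

Start in {s0}.
Read 'b': s0→{s1}; now {s1}.
Read 'b': s1→{s0}; now {s0}.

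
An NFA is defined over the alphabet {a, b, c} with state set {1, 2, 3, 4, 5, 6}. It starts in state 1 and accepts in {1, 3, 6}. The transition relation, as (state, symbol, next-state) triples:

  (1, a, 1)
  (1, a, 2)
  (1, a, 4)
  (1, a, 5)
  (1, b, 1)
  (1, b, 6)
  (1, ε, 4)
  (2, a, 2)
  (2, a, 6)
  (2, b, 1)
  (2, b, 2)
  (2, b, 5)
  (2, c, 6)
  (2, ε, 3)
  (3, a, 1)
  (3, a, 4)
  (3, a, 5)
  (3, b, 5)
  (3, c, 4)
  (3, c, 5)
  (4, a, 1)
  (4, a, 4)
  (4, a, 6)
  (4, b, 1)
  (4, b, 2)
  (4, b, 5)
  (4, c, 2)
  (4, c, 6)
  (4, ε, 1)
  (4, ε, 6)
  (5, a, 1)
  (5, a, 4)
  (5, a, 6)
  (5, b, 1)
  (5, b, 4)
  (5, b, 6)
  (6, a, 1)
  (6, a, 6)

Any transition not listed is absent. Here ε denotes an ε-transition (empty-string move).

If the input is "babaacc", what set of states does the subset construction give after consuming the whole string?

{1, 2, 3, 4, 5, 6}

Start: ε-closure({1}) = {1, 4, 6}.
Read 'b': 1→{1, 6}, 4→{1, 2, 5}, 6→∅; union {1, 2, 5, 6}; ε-closure = {1, 2, 3, 4, 5, 6}.
Read 'a': 1→{1, 2, 4, 5}, 2→{2, 6}, 3→{1, 4, 5}, 4→{1, 4, 6}, 5→{1, 4, 6}, 6→{1, 6}; union {1, 2, 4, 5, 6}; ε-closure = {1, 2, 3, 4, 5, 6}.
Read 'b': 1→{1, 6}, 2→{1, 2, 5}, 3→{5}, 4→{1, 2, 5}, 5→{1, 4, 6}, 6→∅; union {1, 2, 4, 5, 6}; ε-closure = {1, 2, 3, 4, 5, 6}.
Read 'a': 1→{1, 2, 4, 5}, 2→{2, 6}, 3→{1, 4, 5}, 4→{1, 4, 6}, 5→{1, 4, 6}, 6→{1, 6}; union {1, 2, 4, 5, 6}; ε-closure = {1, 2, 3, 4, 5, 6}.
Read 'a': 1→{1, 2, 4, 5}, 2→{2, 6}, 3→{1, 4, 5}, 4→{1, 4, 6}, 5→{1, 4, 6}, 6→{1, 6}; union {1, 2, 4, 5, 6}; ε-closure = {1, 2, 3, 4, 5, 6}.
Read 'c': 1→∅, 2→{6}, 3→{4, 5}, 4→{2, 6}, 5→∅, 6→∅; union {2, 4, 5, 6}; ε-closure = {1, 2, 3, 4, 5, 6}.
Read 'c': 1→∅, 2→{6}, 3→{4, 5}, 4→{2, 6}, 5→∅, 6→∅; union {2, 4, 5, 6}; ε-closure = {1, 2, 3, 4, 5, 6}.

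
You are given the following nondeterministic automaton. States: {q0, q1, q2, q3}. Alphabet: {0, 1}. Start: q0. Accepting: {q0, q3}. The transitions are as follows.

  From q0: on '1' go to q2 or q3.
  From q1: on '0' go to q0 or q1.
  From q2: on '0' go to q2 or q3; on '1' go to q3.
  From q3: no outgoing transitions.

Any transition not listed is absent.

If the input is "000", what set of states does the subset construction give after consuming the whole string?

∅

Start in {q0}.
Read '0': q0→∅; now ∅.
The set is empty and remains empty for the remaining 2 symbols.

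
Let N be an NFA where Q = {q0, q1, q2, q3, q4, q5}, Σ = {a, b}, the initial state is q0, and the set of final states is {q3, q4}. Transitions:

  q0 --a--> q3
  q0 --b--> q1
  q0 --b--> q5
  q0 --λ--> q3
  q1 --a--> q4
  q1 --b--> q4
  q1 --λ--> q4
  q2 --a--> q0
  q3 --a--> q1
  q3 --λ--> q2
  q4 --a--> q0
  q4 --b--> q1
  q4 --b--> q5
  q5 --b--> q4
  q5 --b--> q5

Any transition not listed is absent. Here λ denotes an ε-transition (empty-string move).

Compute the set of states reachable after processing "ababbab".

{q1, q4, q5}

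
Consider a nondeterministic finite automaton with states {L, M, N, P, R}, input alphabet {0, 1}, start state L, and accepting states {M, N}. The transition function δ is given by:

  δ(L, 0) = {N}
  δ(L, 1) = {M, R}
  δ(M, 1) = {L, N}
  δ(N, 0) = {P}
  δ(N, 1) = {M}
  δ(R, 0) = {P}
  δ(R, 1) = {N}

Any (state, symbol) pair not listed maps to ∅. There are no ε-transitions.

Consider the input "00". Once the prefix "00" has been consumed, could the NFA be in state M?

No

Start in {L}.
Read '0': {L} → {N}.
Read '0': {N} → {P}.
State M is not in {P}.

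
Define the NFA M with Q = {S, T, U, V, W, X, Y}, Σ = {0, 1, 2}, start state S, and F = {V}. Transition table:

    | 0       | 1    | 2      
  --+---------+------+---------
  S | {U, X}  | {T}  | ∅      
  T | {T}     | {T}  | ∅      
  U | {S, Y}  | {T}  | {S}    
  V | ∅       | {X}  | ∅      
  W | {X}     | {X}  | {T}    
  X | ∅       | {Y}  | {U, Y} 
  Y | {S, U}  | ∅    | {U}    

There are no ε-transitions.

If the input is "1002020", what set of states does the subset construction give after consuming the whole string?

∅

Start in {S}.
Read '1': S→{T}; now {T}.
Read '0': T→{T}; now {T}.
Read '0': T→{T}; now {T}.
Read '2': T→∅; now ∅.
The set is empty and remains empty for the remaining 3 symbols.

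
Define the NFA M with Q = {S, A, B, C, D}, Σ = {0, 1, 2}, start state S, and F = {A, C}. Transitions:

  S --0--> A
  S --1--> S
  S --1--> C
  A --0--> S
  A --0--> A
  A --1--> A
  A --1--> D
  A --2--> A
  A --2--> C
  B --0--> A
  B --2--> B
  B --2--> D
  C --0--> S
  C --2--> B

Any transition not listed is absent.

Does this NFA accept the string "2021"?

No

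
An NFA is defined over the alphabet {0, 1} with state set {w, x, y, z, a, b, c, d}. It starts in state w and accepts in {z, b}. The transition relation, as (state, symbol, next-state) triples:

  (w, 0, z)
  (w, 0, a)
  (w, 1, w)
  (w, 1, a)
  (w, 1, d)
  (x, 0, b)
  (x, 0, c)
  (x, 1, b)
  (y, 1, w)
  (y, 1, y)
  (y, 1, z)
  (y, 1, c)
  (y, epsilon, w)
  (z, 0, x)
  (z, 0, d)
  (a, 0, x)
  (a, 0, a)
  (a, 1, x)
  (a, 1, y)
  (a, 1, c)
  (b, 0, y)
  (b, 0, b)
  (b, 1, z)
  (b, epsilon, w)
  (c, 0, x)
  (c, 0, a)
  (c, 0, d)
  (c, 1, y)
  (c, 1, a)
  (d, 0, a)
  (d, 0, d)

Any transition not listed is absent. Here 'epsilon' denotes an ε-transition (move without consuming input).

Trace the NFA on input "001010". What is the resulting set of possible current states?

Start in {w}.
Read '0': w→{z, a}; now {z, a}.
Read '0': z→{x, d}, a→{x, a}; now {x, a, d}.
Read '1': x→{b}, a→{x, y, c}, d→∅; union {x, y, b, c}; ε-closure = {w, x, y, b, c}.
Read '0': w→{z, a}, x→{b, c}, y→∅, b→{y, b}, c→{x, a, d}; union {x, y, z, a, b, c, d}; ε-closure = {w, x, y, z, a, b, c, d}.
Read '1': w→{w, a, d}, x→{b}, y→{w, y, z, c}, z→∅, a→{x, y, c}, b→{z}, c→{y, a}, d→∅; now {w, x, y, z, a, b, c, d}.
Read '0': w→{z, a}, x→{b, c}, y→∅, z→{x, d}, a→{x, a}, b→{y, b}, c→{x, a, d}, d→{a, d}; union {x, y, z, a, b, c, d}; ε-closure = {w, x, y, z, a, b, c, d}.

{w, x, y, z, a, b, c, d}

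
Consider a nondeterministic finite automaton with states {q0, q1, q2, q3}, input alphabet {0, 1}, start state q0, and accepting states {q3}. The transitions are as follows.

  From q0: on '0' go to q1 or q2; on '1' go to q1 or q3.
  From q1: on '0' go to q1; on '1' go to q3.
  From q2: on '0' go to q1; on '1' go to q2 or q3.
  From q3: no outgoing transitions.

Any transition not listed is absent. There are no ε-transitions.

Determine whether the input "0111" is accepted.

Yes

Start in {q0}.
Read '0': q0→{q1, q2}; now {q1, q2}.
Read '1': q1→{q3}, q2→{q2, q3}; now {q2, q3}.
Read '1': q2→{q2, q3}, q3→∅; now {q2, q3}.
Read '1': q2→{q2, q3}, q3→∅; now {q2, q3}.
The final set {q2, q3} contains the accepting state q3.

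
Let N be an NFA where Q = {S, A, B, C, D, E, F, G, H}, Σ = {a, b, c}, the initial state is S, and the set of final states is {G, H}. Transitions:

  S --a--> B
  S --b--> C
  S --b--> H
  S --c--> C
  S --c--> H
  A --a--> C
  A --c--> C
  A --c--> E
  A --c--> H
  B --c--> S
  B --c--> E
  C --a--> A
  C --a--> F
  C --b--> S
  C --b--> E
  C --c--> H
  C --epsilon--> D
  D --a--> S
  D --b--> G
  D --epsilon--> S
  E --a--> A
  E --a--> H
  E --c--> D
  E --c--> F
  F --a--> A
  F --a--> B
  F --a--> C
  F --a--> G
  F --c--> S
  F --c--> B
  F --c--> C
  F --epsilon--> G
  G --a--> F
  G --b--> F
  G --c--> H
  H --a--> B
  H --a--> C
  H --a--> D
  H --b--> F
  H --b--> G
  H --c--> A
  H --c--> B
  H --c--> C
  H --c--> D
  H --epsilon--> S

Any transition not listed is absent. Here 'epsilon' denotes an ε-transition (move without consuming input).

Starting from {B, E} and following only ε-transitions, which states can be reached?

Begin with {B, E}.
No ε-moves leave this set, so the closure equals the set itself.

{B, E}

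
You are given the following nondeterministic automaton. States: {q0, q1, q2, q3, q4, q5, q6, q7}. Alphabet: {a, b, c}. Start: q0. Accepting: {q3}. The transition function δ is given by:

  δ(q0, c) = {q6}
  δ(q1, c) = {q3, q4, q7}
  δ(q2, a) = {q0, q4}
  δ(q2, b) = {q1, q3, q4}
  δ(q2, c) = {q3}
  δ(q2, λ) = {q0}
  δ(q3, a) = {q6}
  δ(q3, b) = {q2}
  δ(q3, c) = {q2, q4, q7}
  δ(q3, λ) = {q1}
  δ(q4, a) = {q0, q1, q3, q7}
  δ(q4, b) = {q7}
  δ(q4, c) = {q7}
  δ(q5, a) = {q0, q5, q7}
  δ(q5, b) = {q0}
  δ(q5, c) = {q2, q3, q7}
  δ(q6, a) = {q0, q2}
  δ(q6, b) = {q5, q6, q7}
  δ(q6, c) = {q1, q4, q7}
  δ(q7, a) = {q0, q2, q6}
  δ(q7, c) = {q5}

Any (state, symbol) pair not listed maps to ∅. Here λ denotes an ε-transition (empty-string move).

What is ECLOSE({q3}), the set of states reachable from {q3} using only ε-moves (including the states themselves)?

{q1, q3}

Begin with {q3}.
ε-move q3 → q1; add q1.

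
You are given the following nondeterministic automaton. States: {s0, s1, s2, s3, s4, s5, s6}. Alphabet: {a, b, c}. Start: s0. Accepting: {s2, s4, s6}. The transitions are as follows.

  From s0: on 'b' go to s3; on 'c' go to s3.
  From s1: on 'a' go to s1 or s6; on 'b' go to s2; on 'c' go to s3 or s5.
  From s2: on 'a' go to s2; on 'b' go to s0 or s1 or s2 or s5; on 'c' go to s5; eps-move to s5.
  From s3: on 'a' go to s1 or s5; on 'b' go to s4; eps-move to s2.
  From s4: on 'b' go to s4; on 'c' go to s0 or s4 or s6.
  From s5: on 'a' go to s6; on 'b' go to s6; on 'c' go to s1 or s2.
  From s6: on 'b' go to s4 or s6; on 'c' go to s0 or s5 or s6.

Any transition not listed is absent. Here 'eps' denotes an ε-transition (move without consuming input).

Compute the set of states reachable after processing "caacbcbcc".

{s0, s1, s2, s3, s4, s5, s6}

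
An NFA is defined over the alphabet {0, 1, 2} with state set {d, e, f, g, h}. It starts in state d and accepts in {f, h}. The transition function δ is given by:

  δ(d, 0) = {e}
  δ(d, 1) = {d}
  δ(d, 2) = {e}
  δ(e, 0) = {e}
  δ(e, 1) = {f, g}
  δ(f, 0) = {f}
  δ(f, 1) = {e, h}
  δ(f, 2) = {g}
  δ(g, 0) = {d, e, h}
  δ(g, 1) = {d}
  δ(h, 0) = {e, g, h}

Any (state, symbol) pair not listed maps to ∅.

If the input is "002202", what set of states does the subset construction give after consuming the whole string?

∅

Start in {d}.
Read '0': d→{e}; now {e}.
Read '0': e→{e}; now {e}.
Read '2': e→∅; now ∅.
The set is empty and remains empty for the remaining 3 symbols.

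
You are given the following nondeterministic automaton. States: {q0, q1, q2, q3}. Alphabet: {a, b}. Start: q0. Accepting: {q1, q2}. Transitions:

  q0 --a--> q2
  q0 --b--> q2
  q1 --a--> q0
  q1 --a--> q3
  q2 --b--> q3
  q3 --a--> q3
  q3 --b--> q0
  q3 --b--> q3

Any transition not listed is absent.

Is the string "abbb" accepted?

Yes

Start in {q0}.
Read 'a': q0→{q2}; now {q2}.
Read 'b': q2→{q3}; now {q3}.
Read 'b': q3→{q0, q3}; now {q0, q3}.
Read 'b': q0→{q2}, q3→{q0, q3}; now {q0, q2, q3}.
The final set {q0, q2, q3} contains the accepting state q2.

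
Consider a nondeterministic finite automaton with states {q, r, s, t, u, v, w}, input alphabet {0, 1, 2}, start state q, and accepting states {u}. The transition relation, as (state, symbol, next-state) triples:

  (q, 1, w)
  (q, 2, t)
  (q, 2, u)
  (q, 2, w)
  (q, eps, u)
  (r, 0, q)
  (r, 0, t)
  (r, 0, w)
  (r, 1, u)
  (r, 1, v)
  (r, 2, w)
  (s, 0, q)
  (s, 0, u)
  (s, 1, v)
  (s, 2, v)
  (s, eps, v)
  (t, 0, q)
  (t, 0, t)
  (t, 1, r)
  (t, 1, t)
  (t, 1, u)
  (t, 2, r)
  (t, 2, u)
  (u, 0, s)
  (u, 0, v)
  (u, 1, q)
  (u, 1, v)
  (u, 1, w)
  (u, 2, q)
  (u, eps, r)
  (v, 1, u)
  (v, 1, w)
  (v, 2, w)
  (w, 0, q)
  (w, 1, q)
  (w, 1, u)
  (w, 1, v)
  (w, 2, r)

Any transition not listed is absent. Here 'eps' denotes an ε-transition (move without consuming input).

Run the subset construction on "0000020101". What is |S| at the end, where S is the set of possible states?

Start: ε-closure({q}) = {q, r, u}.
Read '0': {q, r, u} → {q, r, s, t, u, v, w}.
Read '0': {q, r, s, t, u, v, w} → {q, r, s, t, u, v, w}.
Read '0': {q, r, s, t, u, v, w} → {q, r, s, t, u, v, w}.
Read '0': {q, r, s, t, u, v, w} → {q, r, s, t, u, v, w}.
Read '0': {q, r, s, t, u, v, w} → {q, r, s, t, u, v, w}.
Read '2': {q, r, s, t, u, v, w} → {q, r, t, u, v, w}.
Read '0': {q, r, t, u, v, w} → {q, r, s, t, u, v, w}.
Read '1': {q, r, s, t, u, v, w} → {q, r, t, u, v, w}.
Read '0': {q, r, t, u, v, w} → {q, r, s, t, u, v, w}.
Read '1': {q, r, s, t, u, v, w} → {q, r, t, u, v, w}.
That set has 6 states.

6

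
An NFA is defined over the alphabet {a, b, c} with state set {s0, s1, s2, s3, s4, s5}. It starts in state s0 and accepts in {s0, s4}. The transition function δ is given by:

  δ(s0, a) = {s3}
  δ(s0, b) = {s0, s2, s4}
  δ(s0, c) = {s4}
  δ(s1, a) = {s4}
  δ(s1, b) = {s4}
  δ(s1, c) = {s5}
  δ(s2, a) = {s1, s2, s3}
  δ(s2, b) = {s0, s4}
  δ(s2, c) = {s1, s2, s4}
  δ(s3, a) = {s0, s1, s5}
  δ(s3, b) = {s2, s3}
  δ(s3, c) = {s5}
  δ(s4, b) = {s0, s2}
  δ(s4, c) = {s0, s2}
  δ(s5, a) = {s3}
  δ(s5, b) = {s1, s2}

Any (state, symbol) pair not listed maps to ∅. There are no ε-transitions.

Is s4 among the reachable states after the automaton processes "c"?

Yes

Start in {s0}.
Read 'c': s0→{s4}; now {s4}.
State s4 is in {s4}.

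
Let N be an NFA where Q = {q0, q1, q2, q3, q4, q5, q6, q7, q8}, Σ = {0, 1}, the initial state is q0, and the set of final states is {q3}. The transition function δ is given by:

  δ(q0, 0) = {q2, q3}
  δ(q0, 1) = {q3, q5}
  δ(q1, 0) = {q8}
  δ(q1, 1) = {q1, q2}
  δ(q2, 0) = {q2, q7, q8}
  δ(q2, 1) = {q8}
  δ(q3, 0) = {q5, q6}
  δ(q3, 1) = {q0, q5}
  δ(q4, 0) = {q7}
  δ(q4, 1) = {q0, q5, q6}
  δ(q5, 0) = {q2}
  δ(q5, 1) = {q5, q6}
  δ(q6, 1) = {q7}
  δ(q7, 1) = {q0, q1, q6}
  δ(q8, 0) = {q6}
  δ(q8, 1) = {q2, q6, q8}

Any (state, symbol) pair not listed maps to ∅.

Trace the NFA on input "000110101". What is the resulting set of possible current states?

Start in {q0}.
Read '0': {q0} → {q2, q3}.
Read '0': {q2, q3} → {q2, q5, q6, q7, q8}.
Read '0': {q2, q5, q6, q7, q8} → {q2, q6, q7, q8}.
Read '1': {q2, q6, q7, q8} → {q0, q1, q2, q6, q7, q8}.
Read '1': {q0, q1, q2, q6, q7, q8} → {q0, q1, q2, q3, q5, q6, q7, q8}.
Read '0': {q0, q1, q2, q3, q5, q6, q7, q8} → {q2, q3, q5, q6, q7, q8}.
Read '1': {q2, q3, q5, q6, q7, q8} → {q0, q1, q2, q5, q6, q7, q8}.
Read '0': {q0, q1, q2, q5, q6, q7, q8} → {q2, q3, q6, q7, q8}.
Read '1': {q2, q3, q6, q7, q8} → {q0, q1, q2, q5, q6, q7, q8}.

{q0, q1, q2, q5, q6, q7, q8}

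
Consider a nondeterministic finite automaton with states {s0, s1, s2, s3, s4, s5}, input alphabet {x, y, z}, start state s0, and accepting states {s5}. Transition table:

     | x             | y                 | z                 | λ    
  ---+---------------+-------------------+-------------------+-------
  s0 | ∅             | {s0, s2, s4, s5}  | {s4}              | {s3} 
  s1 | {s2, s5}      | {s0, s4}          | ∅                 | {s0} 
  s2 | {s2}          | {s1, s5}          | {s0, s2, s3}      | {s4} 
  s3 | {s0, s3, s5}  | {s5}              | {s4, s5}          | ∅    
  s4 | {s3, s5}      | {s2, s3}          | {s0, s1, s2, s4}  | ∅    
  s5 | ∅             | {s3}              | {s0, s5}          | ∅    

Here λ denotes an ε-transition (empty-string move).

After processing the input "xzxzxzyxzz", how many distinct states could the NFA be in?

Start: ε-closure({s0}) = {s0, s3}.
Read 'x': {s0, s3} → {s0, s3, s5}.
Read 'z': {s0, s3, s5} → {s0, s3, s4, s5}.
Read 'x': {s0, s3, s4, s5} → {s0, s3, s5}.
Read 'z': {s0, s3, s5} → {s0, s3, s4, s5}.
Read 'x': {s0, s3, s4, s5} → {s0, s3, s5}.
Read 'z': {s0, s3, s5} → {s0, s3, s4, s5}.
Read 'y': {s0, s3, s4, s5} → {s0, s2, s3, s4, s5}.
Read 'x': {s0, s2, s3, s4, s5} → {s0, s2, s3, s4, s5}.
Read 'z': {s0, s2, s3, s4, s5} → {s0, s1, s2, s3, s4, s5}.
Read 'z': {s0, s1, s2, s3, s4, s5} → {s0, s1, s2, s3, s4, s5}.
That set has 6 states.

6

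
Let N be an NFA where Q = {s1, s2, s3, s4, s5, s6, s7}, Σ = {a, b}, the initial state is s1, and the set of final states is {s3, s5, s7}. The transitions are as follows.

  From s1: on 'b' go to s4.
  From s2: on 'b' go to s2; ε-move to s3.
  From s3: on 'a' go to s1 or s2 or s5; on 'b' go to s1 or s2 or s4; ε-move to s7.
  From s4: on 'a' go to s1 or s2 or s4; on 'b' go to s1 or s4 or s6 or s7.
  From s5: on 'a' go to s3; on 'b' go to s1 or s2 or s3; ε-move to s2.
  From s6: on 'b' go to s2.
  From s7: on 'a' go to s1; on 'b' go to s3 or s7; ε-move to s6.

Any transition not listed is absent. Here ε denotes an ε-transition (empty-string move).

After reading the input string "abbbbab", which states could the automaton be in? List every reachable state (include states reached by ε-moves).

Start in {s1}.
Read 'a': {s1} → ∅.
The set is empty and remains empty for the remaining 6 symbols.

∅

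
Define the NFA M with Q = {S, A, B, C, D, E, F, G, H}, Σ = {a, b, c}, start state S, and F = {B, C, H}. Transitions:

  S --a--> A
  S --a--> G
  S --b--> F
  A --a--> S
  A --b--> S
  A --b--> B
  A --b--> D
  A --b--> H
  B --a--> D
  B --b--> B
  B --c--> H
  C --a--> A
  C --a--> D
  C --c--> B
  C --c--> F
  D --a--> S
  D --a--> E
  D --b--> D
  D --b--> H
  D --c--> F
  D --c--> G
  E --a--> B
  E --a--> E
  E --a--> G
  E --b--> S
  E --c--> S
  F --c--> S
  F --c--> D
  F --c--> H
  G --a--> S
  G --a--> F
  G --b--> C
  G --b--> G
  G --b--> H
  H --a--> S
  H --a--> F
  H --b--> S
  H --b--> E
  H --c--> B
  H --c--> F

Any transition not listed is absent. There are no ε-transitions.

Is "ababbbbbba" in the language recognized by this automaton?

Yes

Start in {S}.
Read 'a': S→{A, G}; now {A, G}.
Read 'b': A→{S, B, D, H}, G→{C, G, H}; now {S, B, C, D, G, H}.
Read 'a': S→{A, G}, B→{D}, C→{A, D}, D→{S, E}, G→{S, F}, H→{S, F}; now {S, A, D, E, F, G}.
Read 'b': S→{F}, A→{S, B, D, H}, D→{D, H}, E→{S}, F→∅, G→{C, G, H}; now {S, B, C, D, F, G, H}.
Read 'b': S→{F}, B→{B}, C→∅, D→{D, H}, F→∅, G→{C, G, H}, H→{S, E}; now {S, B, C, D, E, F, G, H}.
Read 'b': S→{F}, B→{B}, C→∅, D→{D, H}, E→{S}, F→∅, G→{C, G, H}, H→{S, E}; now {S, B, C, D, E, F, G, H}.
Read 'b': S→{F}, B→{B}, C→∅, D→{D, H}, E→{S}, F→∅, G→{C, G, H}, H→{S, E}; now {S, B, C, D, E, F, G, H}.
Read 'b': S→{F}, B→{B}, C→∅, D→{D, H}, E→{S}, F→∅, G→{C, G, H}, H→{S, E}; now {S, B, C, D, E, F, G, H}.
Read 'b': S→{F}, B→{B}, C→∅, D→{D, H}, E→{S}, F→∅, G→{C, G, H}, H→{S, E}; now {S, B, C, D, E, F, G, H}.
Read 'a': S→{A, G}, B→{D}, C→{A, D}, D→{S, E}, E→{B, E, G}, F→∅, G→{S, F}, H→{S, F}; now {S, A, B, D, E, F, G}.
The final set {S, A, B, D, E, F, G} contains the accepting state B.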